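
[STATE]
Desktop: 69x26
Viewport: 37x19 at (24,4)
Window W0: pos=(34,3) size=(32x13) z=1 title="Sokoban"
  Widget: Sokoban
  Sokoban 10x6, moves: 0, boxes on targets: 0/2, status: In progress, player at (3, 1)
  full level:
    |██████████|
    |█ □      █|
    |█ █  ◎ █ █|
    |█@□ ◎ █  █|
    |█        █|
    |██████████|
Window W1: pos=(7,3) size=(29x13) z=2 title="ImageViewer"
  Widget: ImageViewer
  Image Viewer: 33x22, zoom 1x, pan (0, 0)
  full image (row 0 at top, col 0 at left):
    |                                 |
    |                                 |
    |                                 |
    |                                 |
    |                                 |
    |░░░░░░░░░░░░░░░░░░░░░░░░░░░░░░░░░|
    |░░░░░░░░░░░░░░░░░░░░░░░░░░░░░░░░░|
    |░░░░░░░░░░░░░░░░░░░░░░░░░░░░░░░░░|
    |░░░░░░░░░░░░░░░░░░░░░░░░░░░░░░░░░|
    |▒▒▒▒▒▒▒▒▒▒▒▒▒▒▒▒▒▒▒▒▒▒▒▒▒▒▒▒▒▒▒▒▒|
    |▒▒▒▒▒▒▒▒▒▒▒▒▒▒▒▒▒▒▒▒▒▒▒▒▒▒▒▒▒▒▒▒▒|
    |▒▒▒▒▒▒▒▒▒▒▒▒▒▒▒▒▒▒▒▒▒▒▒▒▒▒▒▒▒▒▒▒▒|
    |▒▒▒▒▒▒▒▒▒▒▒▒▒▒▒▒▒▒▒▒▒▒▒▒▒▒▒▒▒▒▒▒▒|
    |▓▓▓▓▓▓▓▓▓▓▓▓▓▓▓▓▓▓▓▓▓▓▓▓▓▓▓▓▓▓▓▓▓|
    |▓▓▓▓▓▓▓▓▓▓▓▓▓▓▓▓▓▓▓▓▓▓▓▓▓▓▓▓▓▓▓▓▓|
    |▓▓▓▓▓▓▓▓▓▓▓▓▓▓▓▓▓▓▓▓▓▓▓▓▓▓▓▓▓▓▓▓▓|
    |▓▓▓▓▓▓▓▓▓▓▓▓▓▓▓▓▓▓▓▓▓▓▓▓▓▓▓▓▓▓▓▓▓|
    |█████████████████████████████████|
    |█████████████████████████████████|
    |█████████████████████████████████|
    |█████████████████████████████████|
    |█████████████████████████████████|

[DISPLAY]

           ┃Sokoban                  
───────────┨─────────────────────────
           ┃█████████                
           ┃ □      █                
           ┃ █  ◎ █ █                
           ┃@□ ◎ █  █                
           ┃        █                
░░░░░░░░░░░┃█████████                
░░░░░░░░░░░┃oves: 0  0/2             
░░░░░░░░░░░┃                         
░░░░░░░░░░░┃                         
━━━━━━━━━━━┛━━━━━━━━━━━━━━━━━━━━━━━━━
                                     
                                     
                                     
                                     
                                     
                                     
                                     


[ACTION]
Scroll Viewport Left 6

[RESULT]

er               ┃Sokoban            
─────────────────┨───────────────────
                 ┃█████████          
                 ┃ □      █          
                 ┃ █  ◎ █ █          
                 ┃@□ ◎ █  █          
                 ┃        █          
░░░░░░░░░░░░░░░░░┃█████████          
░░░░░░░░░░░░░░░░░┃oves: 0  0/2       
░░░░░░░░░░░░░░░░░┃                   
░░░░░░░░░░░░░░░░░┃                   
━━━━━━━━━━━━━━━━━┛━━━━━━━━━━━━━━━━━━━
                                     
                                     
                                     
                                     
                                     
                                     
                                     


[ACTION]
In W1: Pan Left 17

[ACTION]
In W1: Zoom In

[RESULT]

er               ┃Sokoban            
─────────────────┨───────────────────
                 ┃█████████          
                 ┃ □      █          
                 ┃ █  ◎ █ █          
                 ┃@□ ◎ █  █          
                 ┃        █          
                 ┃█████████          
                 ┃oves: 0  0/2       
                 ┃                   
                 ┃                   
━━━━━━━━━━━━━━━━━┛━━━━━━━━━━━━━━━━━━━
                                     
                                     
                                     
                                     
                                     
                                     
                                     


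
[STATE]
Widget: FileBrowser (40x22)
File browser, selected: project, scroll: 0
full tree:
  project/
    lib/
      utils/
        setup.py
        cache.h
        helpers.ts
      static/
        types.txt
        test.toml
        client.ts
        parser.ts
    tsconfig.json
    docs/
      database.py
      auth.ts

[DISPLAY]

> [-] project/                          
    [+] lib/                            
    tsconfig.json                       
    [+] docs/                           
                                        
                                        
                                        
                                        
                                        
                                        
                                        
                                        
                                        
                                        
                                        
                                        
                                        
                                        
                                        
                                        
                                        
                                        


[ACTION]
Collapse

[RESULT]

> [+] project/                          
                                        
                                        
                                        
                                        
                                        
                                        
                                        
                                        
                                        
                                        
                                        
                                        
                                        
                                        
                                        
                                        
                                        
                                        
                                        
                                        
                                        


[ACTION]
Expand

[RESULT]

> [-] project/                          
    [+] lib/                            
    tsconfig.json                       
    [+] docs/                           
                                        
                                        
                                        
                                        
                                        
                                        
                                        
                                        
                                        
                                        
                                        
                                        
                                        
                                        
                                        
                                        
                                        
                                        


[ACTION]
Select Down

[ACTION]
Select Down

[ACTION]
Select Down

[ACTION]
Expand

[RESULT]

  [-] project/                          
    [+] lib/                            
    tsconfig.json                       
  > [-] docs/                           
      database.py                       
      auth.ts                           
                                        
                                        
                                        
                                        
                                        
                                        
                                        
                                        
                                        
                                        
                                        
                                        
                                        
                                        
                                        
                                        


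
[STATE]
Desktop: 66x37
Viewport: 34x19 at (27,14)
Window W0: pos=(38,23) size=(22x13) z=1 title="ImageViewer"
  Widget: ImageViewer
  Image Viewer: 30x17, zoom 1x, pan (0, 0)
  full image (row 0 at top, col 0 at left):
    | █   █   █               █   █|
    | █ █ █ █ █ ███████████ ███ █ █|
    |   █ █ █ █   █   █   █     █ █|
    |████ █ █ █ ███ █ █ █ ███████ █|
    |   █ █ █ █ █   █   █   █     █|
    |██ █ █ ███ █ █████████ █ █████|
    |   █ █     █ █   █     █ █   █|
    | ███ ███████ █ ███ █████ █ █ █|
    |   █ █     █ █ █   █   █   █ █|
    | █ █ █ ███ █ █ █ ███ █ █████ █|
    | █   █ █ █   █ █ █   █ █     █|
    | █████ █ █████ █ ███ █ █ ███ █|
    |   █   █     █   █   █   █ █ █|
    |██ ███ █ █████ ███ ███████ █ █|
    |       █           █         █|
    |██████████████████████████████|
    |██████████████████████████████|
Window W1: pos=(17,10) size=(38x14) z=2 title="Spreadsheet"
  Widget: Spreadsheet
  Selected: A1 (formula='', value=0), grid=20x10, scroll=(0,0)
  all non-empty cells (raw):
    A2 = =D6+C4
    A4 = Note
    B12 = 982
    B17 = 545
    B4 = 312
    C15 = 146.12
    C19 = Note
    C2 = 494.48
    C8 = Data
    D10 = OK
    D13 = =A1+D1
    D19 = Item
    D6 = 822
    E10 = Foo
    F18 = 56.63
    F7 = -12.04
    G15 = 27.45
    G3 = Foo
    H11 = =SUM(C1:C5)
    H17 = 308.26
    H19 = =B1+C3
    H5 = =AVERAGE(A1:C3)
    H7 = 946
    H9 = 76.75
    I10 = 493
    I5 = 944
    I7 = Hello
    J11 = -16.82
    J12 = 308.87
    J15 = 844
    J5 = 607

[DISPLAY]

      B       C       D    ┃      
---------------------------┃      
[0]       0       0       0┃      
822       0  494.48       0┃      
  0       0       0       0┃      
        312       0       0┃      
  0       0       0       0┃      
  0       0       0     822┃      
  0       0       0       0┃      
━━━━━━━━━━━━━━━━━━━━━━━━━━━┛━━━━┓ 
           ┃ ImageViewer        ┃ 
           ┠────────────────────┨ 
           ┃ █   █   █          ┃ 
           ┃ █ █ █ █ █ █████████┃ 
           ┃   █ █ █ █   █   █  ┃ 
           ┃████ █ █ █ ███ █ █ █┃ 
           ┃   █ █ █ █ █   █   █┃ 
           ┃██ █ █ ███ █ ███████┃ 
           ┃   █ █     █ █   █  ┃ 


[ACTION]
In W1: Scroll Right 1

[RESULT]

      C       D       E    ┃      
---------------------------┃      
  0       0       0       0┃      
  0  494.48       0       0┃      
  0       0       0       0┃      
312       0       0       0┃      
  0       0       0       0┃      
  0       0     822       0┃      
  0       0       0       0┃      
━━━━━━━━━━━━━━━━━━━━━━━━━━━┛━━━━┓ 
           ┃ ImageViewer        ┃ 
           ┠────────────────────┨ 
           ┃ █   █   █          ┃ 
           ┃ █ █ █ █ █ █████████┃ 
           ┃   █ █ █ █   █   █  ┃ 
           ┃████ █ █ █ ███ █ █ █┃ 
           ┃   █ █ █ █ █   █   █┃ 
           ┃██ █ █ ███ █ ███████┃ 
           ┃   █ █     █ █   █  ┃ 


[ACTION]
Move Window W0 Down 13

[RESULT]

      C       D       E    ┃      
---------------------------┃      
  0       0       0       0┃      
  0  494.48       0       0┃      
  0       0       0       0┃      
312       0       0       0┃      
  0       0       0       0┃      
  0       0     822       0┃      
  0       0       0       0┃      
━━━━━━━━━━━━━━━━━━━━━━━━━━━┛      
           ┏━━━━━━━━━━━━━━━━━━━━┓ 
           ┃ ImageViewer        ┃ 
           ┠────────────────────┨ 
           ┃ █   █   █          ┃ 
           ┃ █ █ █ █ █ █████████┃ 
           ┃   █ █ █ █   █   █  ┃ 
           ┃████ █ █ █ ███ █ █ █┃ 
           ┃   █ █ █ █ █   █   █┃ 
           ┃██ █ █ ███ █ ███████┃ 


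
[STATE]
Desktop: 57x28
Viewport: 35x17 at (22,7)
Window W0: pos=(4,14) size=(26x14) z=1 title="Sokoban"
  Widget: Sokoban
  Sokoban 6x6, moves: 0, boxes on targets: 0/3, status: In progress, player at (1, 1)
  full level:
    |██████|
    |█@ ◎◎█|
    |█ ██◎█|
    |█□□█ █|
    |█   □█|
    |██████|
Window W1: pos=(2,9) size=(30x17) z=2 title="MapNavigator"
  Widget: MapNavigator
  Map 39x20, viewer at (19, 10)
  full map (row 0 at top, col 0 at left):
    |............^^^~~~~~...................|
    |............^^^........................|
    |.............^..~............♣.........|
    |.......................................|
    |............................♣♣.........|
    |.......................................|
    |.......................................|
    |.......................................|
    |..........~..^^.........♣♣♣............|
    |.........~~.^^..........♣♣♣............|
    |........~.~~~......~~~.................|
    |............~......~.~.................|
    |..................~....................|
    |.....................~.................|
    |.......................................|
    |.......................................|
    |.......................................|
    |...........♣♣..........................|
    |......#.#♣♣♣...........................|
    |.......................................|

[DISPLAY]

                                   
                                   
━━━━━━━━━┓                         
         ┃                         
─────────┨                         
....♣♣...┃                         
.........┃                         
.........┃                         
.........┃                         
♣♣♣......┃                         
♣♣♣......┃                         
.........┃                         
.........┃                         
.........┃                         
.........┃                         
.........┃                         
.........┃                         


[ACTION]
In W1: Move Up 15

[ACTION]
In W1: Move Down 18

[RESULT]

                                   
                                   
━━━━━━━━━┓                         
         ┃                         
─────────┨                         
.........┃                         
.........┃                         
.........┃                         
.........┃                         
.........┃                         
.........┃                         
.........┃                         
.........┃                         
         ┃                         
         ┃                         
         ┃                         
         ┃                         


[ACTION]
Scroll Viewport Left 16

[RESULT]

                                   
                                   
━━━━━━━━━━━━━━━━━━━━━━━━━┓         
pNavigator               ┃         
─────────────────────────┨         
..........~..............┃         
.............~...........┃         
.........................┃         
.........................┃         
.........................┃         
...♣♣....................┃         
#♣♣♣.......@.............┃         
.........................┃         
                         ┃         
                         ┃         
                         ┃         
                         ┃         


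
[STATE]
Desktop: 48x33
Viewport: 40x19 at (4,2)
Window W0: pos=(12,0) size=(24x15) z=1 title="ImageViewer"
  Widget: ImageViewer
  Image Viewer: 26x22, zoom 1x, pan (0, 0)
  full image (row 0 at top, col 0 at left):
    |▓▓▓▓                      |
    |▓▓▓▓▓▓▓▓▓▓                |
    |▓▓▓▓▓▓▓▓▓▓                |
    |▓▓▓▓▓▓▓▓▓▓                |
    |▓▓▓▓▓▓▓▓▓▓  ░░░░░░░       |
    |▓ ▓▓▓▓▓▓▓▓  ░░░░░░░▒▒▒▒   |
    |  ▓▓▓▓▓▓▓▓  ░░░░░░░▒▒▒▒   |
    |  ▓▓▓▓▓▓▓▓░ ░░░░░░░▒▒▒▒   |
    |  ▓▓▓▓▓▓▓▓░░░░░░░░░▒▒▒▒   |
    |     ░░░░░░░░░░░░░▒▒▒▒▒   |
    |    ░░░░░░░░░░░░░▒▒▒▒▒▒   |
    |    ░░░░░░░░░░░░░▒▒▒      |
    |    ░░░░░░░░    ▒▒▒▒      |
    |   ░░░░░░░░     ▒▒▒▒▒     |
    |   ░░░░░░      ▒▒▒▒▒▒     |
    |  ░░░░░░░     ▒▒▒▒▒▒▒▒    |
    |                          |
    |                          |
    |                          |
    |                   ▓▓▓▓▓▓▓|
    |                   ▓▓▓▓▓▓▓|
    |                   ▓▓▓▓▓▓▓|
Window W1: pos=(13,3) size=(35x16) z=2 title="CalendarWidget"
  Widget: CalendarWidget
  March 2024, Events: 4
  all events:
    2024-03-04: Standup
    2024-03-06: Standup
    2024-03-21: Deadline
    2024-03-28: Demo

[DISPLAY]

        ┠──────────────────────┨        
        ┃┏━━━━━━━━━━━━━━━━━━━━━━━━━━━━━━
        ┃┃ CalendarWidget               
        ┃┠──────────────────────────────
        ┃┃            March 2024        
        ┃┃Mo Tu We Th Fr Sa Su          
        ┃┃             1  2  3          
        ┃┃ 4*  5  6*  7  8  9 10        
        ┃┃11 12 13 14 15 16 17          
        ┃┃18 19 20 21* 22 23 24         
        ┃┃25 26 27 28* 29 30 31         
        ┃┃                              
        ┗┃                              
         ┃                              
         ┃                              
         ┃                              
         ┗━━━━━━━━━━━━━━━━━━━━━━━━━━━━━━
                                        
                                        


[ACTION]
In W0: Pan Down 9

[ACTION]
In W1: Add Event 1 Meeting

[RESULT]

        ┠──────────────────────┨        
        ┃┏━━━━━━━━━━━━━━━━━━━━━━━━━━━━━━
        ┃┃ CalendarWidget               
        ┃┠──────────────────────────────
        ┃┃            March 2024        
        ┃┃Mo Tu We Th Fr Sa Su          
        ┃┃             1*  2  3         
        ┃┃ 4*  5  6*  7  8  9 10        
        ┃┃11 12 13 14 15 16 17          
        ┃┃18 19 20 21* 22 23 24         
        ┃┃25 26 27 28* 29 30 31         
        ┃┃                              
        ┗┃                              
         ┃                              
         ┃                              
         ┃                              
         ┗━━━━━━━━━━━━━━━━━━━━━━━━━━━━━━
                                        
                                        


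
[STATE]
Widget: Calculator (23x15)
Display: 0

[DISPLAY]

                      0
┌───┬───┬───┬───┐      
│ 7 │ 8 │ 9 │ ÷ │      
├───┼───┼───┼───┤      
│ 4 │ 5 │ 6 │ × │      
├───┼───┼───┼───┤      
│ 1 │ 2 │ 3 │ - │      
├───┼───┼───┼───┤      
│ 0 │ . │ = │ + │      
├───┼───┼───┼───┤      
│ C │ MC│ MR│ M+│      
└───┴───┴───┴───┘      
                       
                       
                       


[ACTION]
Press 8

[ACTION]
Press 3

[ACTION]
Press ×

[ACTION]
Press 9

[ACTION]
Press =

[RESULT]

                    747
┌───┬───┬───┬───┐      
│ 7 │ 8 │ 9 │ ÷ │      
├───┼───┼───┼───┤      
│ 4 │ 5 │ 6 │ × │      
├───┼───┼───┼───┤      
│ 1 │ 2 │ 3 │ - │      
├───┼───┼───┼───┤      
│ 0 │ . │ = │ + │      
├───┼───┼───┼───┤      
│ C │ MC│ MR│ M+│      
└───┴───┴───┴───┘      
                       
                       
                       


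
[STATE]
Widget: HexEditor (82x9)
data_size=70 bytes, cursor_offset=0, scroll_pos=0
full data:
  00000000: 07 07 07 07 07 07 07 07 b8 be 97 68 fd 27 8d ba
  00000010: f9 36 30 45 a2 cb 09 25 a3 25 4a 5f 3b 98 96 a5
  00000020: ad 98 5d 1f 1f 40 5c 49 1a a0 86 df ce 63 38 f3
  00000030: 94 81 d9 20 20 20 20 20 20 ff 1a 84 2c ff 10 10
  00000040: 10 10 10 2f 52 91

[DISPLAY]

00000000  07 07 07 07 07 07 07 07  b8 be 97 68 fd 27 8d ba  |...........h.'..|    
00000010  f9 36 30 45 a2 cb 09 25  a3 25 4a 5f 3b 98 96 a5  |.60E...%.%J_;...|    
00000020  ad 98 5d 1f 1f 40 5c 49  1a a0 86 df ce 63 38 f3  |..]..@\I.....c8.|    
00000030  94 81 d9 20 20 20 20 20  20 ff 1a 84 2c ff 10 10  |...      ...,...|    
00000040  10 10 10 2f 52 91                                 |.../R.          |    
                                                                                  
                                                                                  
                                                                                  
                                                                                  


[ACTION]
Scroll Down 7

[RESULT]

00000040  10 10 10 2f 52 91                                 |.../R.          |    
                                                                                  
                                                                                  
                                                                                  
                                                                                  
                                                                                  
                                                                                  
                                                                                  
                                                                                  


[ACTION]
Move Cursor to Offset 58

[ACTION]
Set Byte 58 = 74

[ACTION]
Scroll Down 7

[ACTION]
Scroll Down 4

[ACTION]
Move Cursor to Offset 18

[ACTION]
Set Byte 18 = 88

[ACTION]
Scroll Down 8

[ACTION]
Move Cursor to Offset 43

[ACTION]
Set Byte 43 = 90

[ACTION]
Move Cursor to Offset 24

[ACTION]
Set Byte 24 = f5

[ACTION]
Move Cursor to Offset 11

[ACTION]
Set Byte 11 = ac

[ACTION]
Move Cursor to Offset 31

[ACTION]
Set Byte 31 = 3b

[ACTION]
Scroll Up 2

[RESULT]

00000020  ad 98 5d 1f 1f 40 5c 49  1a a0 86 90 ce 63 38 f3  |..]..@\I.....c8.|    
00000030  94 81 d9 20 20 20 20 20  20 ff 74 84 2c ff 10 10  |...      .t.,...|    
00000040  10 10 10 2f 52 91                                 |.../R.          |    
                                                                                  
                                                                                  
                                                                                  
                                                                                  
                                                                                  
                                                                                  


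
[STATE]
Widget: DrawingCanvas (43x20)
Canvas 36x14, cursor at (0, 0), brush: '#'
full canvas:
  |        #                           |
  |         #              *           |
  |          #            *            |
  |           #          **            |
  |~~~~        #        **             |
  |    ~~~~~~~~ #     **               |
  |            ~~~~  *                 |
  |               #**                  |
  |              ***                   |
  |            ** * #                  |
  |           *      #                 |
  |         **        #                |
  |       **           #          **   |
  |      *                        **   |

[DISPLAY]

+       #                                  
         #              *                  
          #            *                   
           #          **                   
~~~~        #        **                    
    ~~~~~~~~ #     **                      
            ~~~~  *                        
               #**                         
              ***                          
            ** * #                         
           *      #                        
         **        #                       
       **           #          **          
      *                        **          
                                           
                                           
                                           
                                           
                                           
                                           


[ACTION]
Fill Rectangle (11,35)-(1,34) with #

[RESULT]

+       #                                  
         #              *         ##       
          #            *          ##       
           #          **          ##       
~~~~        #        **           ##       
    ~~~~~~~~ #     **             ##       
            ~~~~  *               ##       
               #**                ##       
              ***                 ##       
            ** * #                ##       
           *      #               ##       
         **        #              ##       
       **           #          **          
      *                        **          
                                           
                                           
                                           
                                           
                                           
                                           


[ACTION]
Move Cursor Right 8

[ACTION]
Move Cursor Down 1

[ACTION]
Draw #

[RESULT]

        #                                  
        ##              *         ##       
          #            *          ##       
           #          **          ##       
~~~~        #        **           ##       
    ~~~~~~~~ #     **             ##       
            ~~~~  *               ##       
               #**                ##       
              ***                 ##       
            ** * #                ##       
           *      #               ##       
         **        #              ##       
       **           #          **          
      *                        **          
                                           
                                           
                                           
                                           
                                           
                                           


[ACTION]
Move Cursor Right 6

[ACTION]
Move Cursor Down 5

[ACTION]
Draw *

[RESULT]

        #                                  
        ##              *         ##       
          #            *          ##       
           #          **          ##       
~~~~        #        **           ##       
    ~~~~~~~~ #     **             ##       
            ~~*~  *               ##       
               #**                ##       
              ***                 ##       
            ** * #                ##       
           *      #               ##       
         **        #              ##       
       **           #          **          
      *                        **          
                                           
                                           
                                           
                                           
                                           
                                           


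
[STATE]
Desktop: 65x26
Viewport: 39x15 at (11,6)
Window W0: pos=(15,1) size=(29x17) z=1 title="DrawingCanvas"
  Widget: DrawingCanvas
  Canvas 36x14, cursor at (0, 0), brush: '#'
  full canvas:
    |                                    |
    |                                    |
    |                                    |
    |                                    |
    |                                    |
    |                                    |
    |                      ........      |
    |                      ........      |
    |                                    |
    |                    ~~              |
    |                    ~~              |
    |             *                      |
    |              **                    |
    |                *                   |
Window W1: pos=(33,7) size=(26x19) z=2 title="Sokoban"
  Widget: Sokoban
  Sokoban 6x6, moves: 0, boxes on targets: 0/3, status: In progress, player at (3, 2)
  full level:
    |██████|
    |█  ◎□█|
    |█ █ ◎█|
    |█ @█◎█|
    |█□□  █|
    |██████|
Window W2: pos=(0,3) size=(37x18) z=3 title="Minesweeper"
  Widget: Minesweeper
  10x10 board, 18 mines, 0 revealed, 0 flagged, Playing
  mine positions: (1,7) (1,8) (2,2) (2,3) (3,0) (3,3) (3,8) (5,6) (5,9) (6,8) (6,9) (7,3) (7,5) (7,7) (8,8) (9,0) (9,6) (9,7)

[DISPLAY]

                         ┃      ┃      
                         ┃━━━━━━━━━━━━━
                         ┃koban        
                         ┃─────────────
                         ┃███          
                         ┃◎□█          
                         ┃ ◎█          
                         ┃█◎█          
                         ┃  █          
                         ┃███          
                         ┃es: 0  0/3   
                         ┃             
                         ┃             
                         ┃             
━━━━━━━━━━━━━━━━━━━━━━━━━┛             


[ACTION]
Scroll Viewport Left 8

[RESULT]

■■■■■■■■                         ┃     
■■■■■■■■                         ┃━━━━━
■■■■■■■■                         ┃koban
■■■■■■■■                         ┃─────
■■■■■■■■                         ┃███  
■■■■■■■■                         ┃◎□█  
■■■■■■■■                         ┃ ◎█  
■■■■■■■■                         ┃█◎█  
■■■■■■■■                         ┃  █  
■■■■■■■■                         ┃███  
                                 ┃es: 0
                                 ┃     
                                 ┃     
                                 ┃     
━━━━━━━━━━━━━━━━━━━━━━━━━━━━━━━━━┛     


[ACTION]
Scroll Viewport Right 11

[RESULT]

                      ┃      ┃         
                      ┃━━━━━━━━━━━━━━━━
                      ┃koban           
                      ┃────────────────
                      ┃███             
                      ┃◎□█             
                      ┃ ◎█             
                      ┃█◎█             
                      ┃  █             
                      ┃███             
                      ┃es: 0  0/3      
                      ┃                
                      ┃                
                      ┃                
━━━━━━━━━━━━━━━━━━━━━━┛                


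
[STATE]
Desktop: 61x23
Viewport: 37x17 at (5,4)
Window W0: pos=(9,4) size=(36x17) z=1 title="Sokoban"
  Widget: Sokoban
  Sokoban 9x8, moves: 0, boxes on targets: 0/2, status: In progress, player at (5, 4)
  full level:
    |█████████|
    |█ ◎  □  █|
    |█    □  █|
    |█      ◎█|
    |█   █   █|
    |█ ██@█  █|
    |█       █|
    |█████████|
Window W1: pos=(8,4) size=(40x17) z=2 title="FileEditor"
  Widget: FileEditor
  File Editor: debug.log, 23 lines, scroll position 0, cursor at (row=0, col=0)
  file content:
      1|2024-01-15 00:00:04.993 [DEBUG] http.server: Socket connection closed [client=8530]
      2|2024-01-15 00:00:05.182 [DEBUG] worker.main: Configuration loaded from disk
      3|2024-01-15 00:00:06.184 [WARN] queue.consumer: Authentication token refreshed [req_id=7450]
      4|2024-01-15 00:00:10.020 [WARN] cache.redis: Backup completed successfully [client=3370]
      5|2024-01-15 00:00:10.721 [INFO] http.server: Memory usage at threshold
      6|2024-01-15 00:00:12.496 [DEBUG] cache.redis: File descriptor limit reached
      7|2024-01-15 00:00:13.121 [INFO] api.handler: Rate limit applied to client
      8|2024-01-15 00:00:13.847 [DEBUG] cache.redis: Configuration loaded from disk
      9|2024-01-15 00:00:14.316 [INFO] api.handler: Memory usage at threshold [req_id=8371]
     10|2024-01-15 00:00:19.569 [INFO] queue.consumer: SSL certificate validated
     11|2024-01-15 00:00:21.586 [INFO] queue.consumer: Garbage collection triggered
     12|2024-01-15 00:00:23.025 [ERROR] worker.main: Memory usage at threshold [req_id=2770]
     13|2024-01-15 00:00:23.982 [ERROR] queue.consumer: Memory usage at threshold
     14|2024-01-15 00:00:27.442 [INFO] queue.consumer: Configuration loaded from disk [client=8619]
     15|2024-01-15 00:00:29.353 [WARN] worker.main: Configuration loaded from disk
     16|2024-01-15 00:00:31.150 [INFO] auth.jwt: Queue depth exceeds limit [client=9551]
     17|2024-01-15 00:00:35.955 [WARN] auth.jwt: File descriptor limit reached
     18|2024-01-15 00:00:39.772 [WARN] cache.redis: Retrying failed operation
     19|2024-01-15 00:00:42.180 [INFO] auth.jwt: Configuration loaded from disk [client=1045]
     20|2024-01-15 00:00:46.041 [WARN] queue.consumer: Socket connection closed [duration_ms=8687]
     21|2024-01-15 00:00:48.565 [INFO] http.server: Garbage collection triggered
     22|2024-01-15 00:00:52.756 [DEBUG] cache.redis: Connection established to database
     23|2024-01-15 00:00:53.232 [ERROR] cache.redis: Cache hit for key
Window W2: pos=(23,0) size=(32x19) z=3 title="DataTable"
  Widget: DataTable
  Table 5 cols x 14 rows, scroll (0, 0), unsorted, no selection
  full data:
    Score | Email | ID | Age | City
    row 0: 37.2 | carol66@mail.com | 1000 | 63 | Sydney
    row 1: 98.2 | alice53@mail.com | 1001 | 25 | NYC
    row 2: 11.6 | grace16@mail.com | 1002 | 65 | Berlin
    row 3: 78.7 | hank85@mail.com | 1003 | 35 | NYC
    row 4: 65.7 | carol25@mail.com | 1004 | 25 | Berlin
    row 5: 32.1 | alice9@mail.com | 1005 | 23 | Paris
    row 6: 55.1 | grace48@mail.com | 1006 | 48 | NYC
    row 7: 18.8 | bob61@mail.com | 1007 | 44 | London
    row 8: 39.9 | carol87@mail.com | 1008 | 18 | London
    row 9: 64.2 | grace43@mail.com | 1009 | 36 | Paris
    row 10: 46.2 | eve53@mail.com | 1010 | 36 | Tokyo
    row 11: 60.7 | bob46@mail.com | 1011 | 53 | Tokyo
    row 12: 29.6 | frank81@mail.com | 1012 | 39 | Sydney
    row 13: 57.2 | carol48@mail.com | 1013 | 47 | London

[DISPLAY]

   ┏━━━━━━━━━━━━━━┃─────┼────────────
   ┃ FileEditor   ┃37.2 │carol66@mail
   ┠──────────────┃98.2 │alice53@mail
   ┃█024-01-15 00:┃11.6 │grace16@mail
   ┃2024-01-15 00:┃78.7 │hank85@mail.
   ┃2024-01-15 00:┃65.7 │carol25@mail
   ┃2024-01-15 00:┃32.1 │alice9@mail.
   ┃2024-01-15 00:┃55.1 │grace48@mail
   ┃2024-01-15 00:┃18.8 │bob61@mail.c
   ┃2024-01-15 00:┃39.9 │carol87@mail
   ┃2024-01-15 00:┃64.2 │grace43@mail
   ┃2024-01-15 00:┃46.2 │eve53@mail.c
   ┃2024-01-15 00:┃60.7 │bob46@mail.c
   ┃2024-01-15 00:┃29.6 │frank81@mail
   ┃2024-01-15 00:┗━━━━━━━━━━━━━━━━━━
   ┃2024-01-15 00:00:23.982 [ERROR] q
   ┗━━━━━━━━━━━━━━━━━━━━━━━━━━━━━━━━━


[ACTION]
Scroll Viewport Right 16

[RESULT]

━━┃─────┼────────────────┼────┼──┃   
  ┃37.2 │carol66@mail.com│1000│63┃   
──┃98.2 │alice53@mail.com│1001│25┃   
0:┃11.6 │grace16@mail.com│1002│65┃   
0:┃78.7 │hank85@mail.com │1003│35┃   
0:┃65.7 │carol25@mail.com│1004│25┃   
0:┃32.1 │alice9@mail.com │1005│23┃   
0:┃55.1 │grace48@mail.com│1006│48┃   
0:┃18.8 │bob61@mail.com  │1007│44┃   
0:┃39.9 │carol87@mail.com│1008│18┃   
0:┃64.2 │grace43@mail.com│1009│36┃   
0:┃46.2 │eve53@mail.com  │1010│36┃   
0:┃60.7 │bob46@mail.com  │1011│53┃   
0:┃29.6 │frank81@mail.com│1012│39┃   
0:┗━━━━━━━━━━━━━━━━━━━━━━━━━━━━━━┛   
0:00:23.982 [ERROR] queue▼┃          
━━━━━━━━━━━━━━━━━━━━━━━━━━┛          


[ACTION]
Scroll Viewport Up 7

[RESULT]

  ┏━━━━━━━━━━━━━━━━━━━━━━━━━━━━━━┓   
  ┃ DataTable                    ┃   
  ┠──────────────────────────────┨   
  ┃Score│Email           │ID  │Ag┃   
━━┃─────┼────────────────┼────┼──┃   
  ┃37.2 │carol66@mail.com│1000│63┃   
──┃98.2 │alice53@mail.com│1001│25┃   
0:┃11.6 │grace16@mail.com│1002│65┃   
0:┃78.7 │hank85@mail.com │1003│35┃   
0:┃65.7 │carol25@mail.com│1004│25┃   
0:┃32.1 │alice9@mail.com │1005│23┃   
0:┃55.1 │grace48@mail.com│1006│48┃   
0:┃18.8 │bob61@mail.com  │1007│44┃   
0:┃39.9 │carol87@mail.com│1008│18┃   
0:┃64.2 │grace43@mail.com│1009│36┃   
0:┃46.2 │eve53@mail.com  │1010│36┃   
0:┃60.7 │bob46@mail.com  │1011│53┃   
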